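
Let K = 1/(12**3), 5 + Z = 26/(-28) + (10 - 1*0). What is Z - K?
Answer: 49241/12096 ≈ 4.0708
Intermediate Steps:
Z = 57/14 (Z = -5 + (26/(-28) + (10 - 1*0)) = -5 + (26*(-1/28) + (10 + 0)) = -5 + (-13/14 + 10) = -5 + 127/14 = 57/14 ≈ 4.0714)
K = 1/1728 ≈ 0.00057870
Z - K = 57/14 - 1*1/1728 = 57/14 - 1/1728 = 49241/12096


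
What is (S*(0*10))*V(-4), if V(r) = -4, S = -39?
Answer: 0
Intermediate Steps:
(S*(0*10))*V(-4) = -0*10*(-4) = -39*0*(-4) = 0*(-4) = 0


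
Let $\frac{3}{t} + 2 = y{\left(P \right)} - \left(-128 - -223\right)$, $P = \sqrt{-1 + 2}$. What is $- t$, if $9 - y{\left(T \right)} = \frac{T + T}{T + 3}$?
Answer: $\frac{2}{59} \approx 0.033898$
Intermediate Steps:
$P = 1$ ($P = \sqrt{1} = 1$)
$y{\left(T \right)} = 9 - \frac{2 T}{3 + T}$ ($y{\left(T \right)} = 9 - \frac{T + T}{T + 3} = 9 - \frac{2 T}{3 + T}$)
$t = - \frac{2}{59}$ ($t = \frac{3}{-2 - \left(-128 + 223 - \frac{27 + 7 \cdot 1}{3 + 1}\right)} = \frac{3}{-2 + \left(\frac{27 + 7}{4} - \left(-128 + 223\right)\right)} = \frac{3}{-2 + \left(\frac{1}{4} \cdot 34 - 95\right)} = \frac{3}{-2 + \left(\frac{17}{2} - 95\right)} = \frac{3}{-2 - \frac{173}{2}} = \frac{3}{- \frac{177}{2}} = 3 \left(- \frac{2}{177}\right) = - \frac{2}{59} \approx -0.033898$)
$- t = \left(-1\right) \left(- \frac{2}{59}\right) = \frac{2}{59}$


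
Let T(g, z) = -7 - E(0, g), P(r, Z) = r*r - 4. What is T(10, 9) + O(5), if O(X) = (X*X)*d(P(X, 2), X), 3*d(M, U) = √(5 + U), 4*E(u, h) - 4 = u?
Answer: -8 + 25*√10/3 ≈ 18.352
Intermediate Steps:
E(u, h) = 1 + u/4
P(r, Z) = -4 + r² (P(r, Z) = r² - 4 = -4 + r²)
d(M, U) = √(5 + U)/3
T(g, z) = -8 (T(g, z) = -7 - (1 + (¼)*0) = -7 - (1 + 0) = -7 - 1*1 = -7 - 1 = -8)
O(X) = X²*√(5 + X)/3 (O(X) = (X*X)*(√(5 + X)/3) = X²*(√(5 + X)/3) = X²*√(5 + X)/3)
T(10, 9) + O(5) = -8 + (⅓)*5²*√(5 + 5) = -8 + (⅓)*25*√10 = -8 + 25*√10/3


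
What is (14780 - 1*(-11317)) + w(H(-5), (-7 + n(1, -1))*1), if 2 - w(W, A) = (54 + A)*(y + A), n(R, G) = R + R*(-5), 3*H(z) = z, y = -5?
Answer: 26787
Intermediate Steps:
H(z) = z/3
n(R, G) = -4*R (n(R, G) = R - 5*R = -4*R)
w(W, A) = 2 - (-5 + A)*(54 + A) (w(W, A) = 2 - (54 + A)*(-5 + A) = 2 - (-5 + A)*(54 + A))
(14780 - 1*(-11317)) + w(H(-5), (-7 + n(1, -1))*1) = (14780 - 1*(-11317)) + (272 - ((-7 - 4*1)*1)² - 49*(-7 - 4*1)) = (14780 + 11317) + (272 - ((-7 - 4)*1)² - 49*(-7 - 4)) = 26097 + (272 - (-11*1)² - (-539)) = 26097 + (272 - 1*(-11)² - 49*(-11)) = 26097 + (272 - 1*121 + 539) = 26097 + (272 - 121 + 539) = 26097 + 690 = 26787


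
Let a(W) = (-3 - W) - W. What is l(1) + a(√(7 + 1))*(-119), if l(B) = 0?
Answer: 357 + 476*√2 ≈ 1030.2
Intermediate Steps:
a(W) = -3 - 2*W
l(1) + a(√(7 + 1))*(-119) = 0 + (-3 - 2*√(7 + 1))*(-119) = 0 + (-3 - 4*√2)*(-119) = 0 + (357 + 476*√2) = 357 + 476*√2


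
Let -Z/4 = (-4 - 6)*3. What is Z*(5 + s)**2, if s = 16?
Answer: 52920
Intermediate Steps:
Z = 120 (Z = -4*(-4 - 6)*3 = -(-40)*3 = -4*(-30) = 120)
Z*(5 + s)**2 = 120*(5 + 16)**2 = 120*21**2 = 120*441 = 52920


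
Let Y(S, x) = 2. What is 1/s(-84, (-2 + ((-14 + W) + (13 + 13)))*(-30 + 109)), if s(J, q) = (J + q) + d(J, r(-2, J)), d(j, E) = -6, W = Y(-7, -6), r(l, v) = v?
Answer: 1/858 ≈ 0.0011655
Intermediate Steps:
W = 2
s(J, q) = -6 + J + q (s(J, q) = (J + q) - 6 = -6 + J + q)
1/s(-84, (-2 + ((-14 + W) + (13 + 13)))*(-30 + 109)) = 1/(-6 - 84 + (-2 + ((-14 + 2) + (13 + 13)))*(-30 + 109)) = 1/(-6 - 84 + (-2 + (-12 + 26))*79) = 1/(-6 - 84 + (-2 + 14)*79) = 1/(-6 - 84 + 12*79) = 1/(-6 - 84 + 948) = 1/858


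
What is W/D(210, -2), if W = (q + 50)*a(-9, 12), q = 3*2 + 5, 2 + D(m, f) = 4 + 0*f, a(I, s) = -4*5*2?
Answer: -1220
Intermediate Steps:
a(I, s) = -40 (a(I, s) = -20*2 = -40)
D(m, f) = 2 (D(m, f) = -2 + (4 + 0*f) = -2 + (4 + 0) = -2 + 4 = 2)
q = 11 (q = 6 + 5 = 11)
W = -2440 (W = (11 + 50)*(-40) = 61*(-40) = -2440)
W/D(210, -2) = -2440/2 = -2440*1/2 = -1220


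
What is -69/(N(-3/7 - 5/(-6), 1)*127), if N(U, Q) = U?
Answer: -2898/2159 ≈ -1.3423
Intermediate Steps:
-69/(N(-3/7 - 5/(-6), 1)*127) = -69/((-3/7 - 5/(-6))*127) = -69/((-3*⅐ - 5*(-⅙))*127) = -69/((-3/7 + ⅚)*127) = -69/(17/42*127) = -2898/(17*127) = -69*42/2159 = -2898/2159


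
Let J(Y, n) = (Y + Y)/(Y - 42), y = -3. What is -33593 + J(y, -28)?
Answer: -503893/15 ≈ -33593.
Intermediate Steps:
J(Y, n) = 2*Y/(-42 + Y) (J(Y, n) = (2*Y)/(-42 + Y) = 2*Y/(-42 + Y))
-33593 + J(y, -28) = -33593 + 2*(-3)/(-42 - 3) = -33593 + 2*(-3)/(-45) = -33593 + 2*(-3)*(-1/45) = -33593 + 2/15 = -503893/15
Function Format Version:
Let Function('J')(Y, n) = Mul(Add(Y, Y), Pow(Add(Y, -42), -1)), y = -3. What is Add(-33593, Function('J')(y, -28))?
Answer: Rational(-503893, 15) ≈ -33593.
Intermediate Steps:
Function('J')(Y, n) = Mul(2, Y, Pow(Add(-42, Y), -1)) (Function('J')(Y, n) = Mul(Mul(2, Y), Pow(Add(-42, Y), -1)) = Mul(2, Y, Pow(Add(-42, Y), -1)))
Add(-33593, Function('J')(y, -28)) = Add(-33593, Mul(2, -3, Pow(Add(-42, -3), -1))) = Add(-33593, Mul(2, -3, Pow(-45, -1))) = Add(-33593, Mul(2, -3, Rational(-1, 45))) = Add(-33593, Rational(2, 15)) = Rational(-503893, 15)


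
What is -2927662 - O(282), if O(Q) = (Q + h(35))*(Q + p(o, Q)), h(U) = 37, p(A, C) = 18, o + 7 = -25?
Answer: -3023362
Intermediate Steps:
o = -32 (o = -7 - 25 = -32)
O(Q) = (18 + Q)*(37 + Q) (O(Q) = (Q + 37)*(Q + 18) = (37 + Q)*(18 + Q) = (18 + Q)*(37 + Q))
-2927662 - O(282) = -2927662 - (666 + 282**2 + 55*282) = -2927662 - (666 + 79524 + 15510) = -2927662 - 1*95700 = -2927662 - 95700 = -3023362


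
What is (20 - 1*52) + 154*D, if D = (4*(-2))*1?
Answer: -1264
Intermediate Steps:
D = -8 (D = -8*1 = -8)
(20 - 1*52) + 154*D = (20 - 1*52) + 154*(-8) = (20 - 52) - 1232 = -32 - 1232 = -1264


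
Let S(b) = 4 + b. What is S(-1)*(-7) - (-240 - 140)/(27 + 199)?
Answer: -2183/113 ≈ -19.319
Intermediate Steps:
S(-1)*(-7) - (-240 - 140)/(27 + 199) = (4 - 1)*(-7) - (-240 - 140)/(27 + 199) = 3*(-7) - (-380)/226 = -21 - (-380)/226 = -21 - 1*(-190/113) = -21 + 190/113 = -2183/113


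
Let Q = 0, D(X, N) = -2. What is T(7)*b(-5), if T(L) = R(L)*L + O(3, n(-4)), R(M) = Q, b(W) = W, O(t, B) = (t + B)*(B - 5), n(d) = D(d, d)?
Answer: 35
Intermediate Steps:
n(d) = -2
O(t, B) = (-5 + B)*(B + t) (O(t, B) = (B + t)*(-5 + B) = (-5 + B)*(B + t))
R(M) = 0
T(L) = -7 (T(L) = 0*L + ((-2)² - 5*(-2) - 5*3 - 2*3) = 0 + (4 + 10 - 15 - 6) = 0 - 7 = -7)
T(7)*b(-5) = -7*(-5) = 35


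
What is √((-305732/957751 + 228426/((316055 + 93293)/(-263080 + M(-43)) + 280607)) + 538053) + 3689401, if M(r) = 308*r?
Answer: 3689401 + 2*√11590985149554982169509833919338916930/9282766837096165 ≈ 3.6901e+6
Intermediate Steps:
√((-305732/957751 + 228426/((316055 + 93293)/(-263080 + M(-43)) + 280607)) + 538053) + 3689401 = √((-305732/957751 + 228426/((316055 + 93293)/(-263080 + 308*(-43)) + 280607)) + 538053) + 3689401 = √((-305732*1/957751 + 228426/(409348/(-263080 - 13244) + 280607)) + 538053) + 3689401 = √((-305732/957751 + 228426/(409348/(-276324) + 280607)) + 538053) + 3689401 = √((-305732/957751 + 228426/(409348*(-1/276324) + 280607)) + 538053) + 3689401 = √((-305732/957751 + 228426/(-102337/69081 + 280607)) + 538053) + 3689401 = √((-305732/957751 + 228426/(19384509830/69081)) + 538053) + 3689401 = √((-305732/957751 + 228426*(69081/19384509830)) + 538053) + 3689401 = √((-305732/957751 + 7889948253/9692254915) + 538053) + 3689401 = √(4593373349586223/9282766837096165 + 538053) + 3689401 = √(4994625138373452452968/9282766837096165) + 3689401 = 2*√11590985149554982169509833919338916930/9282766837096165 + 3689401 = 3689401 + 2*√11590985149554982169509833919338916930/9282766837096165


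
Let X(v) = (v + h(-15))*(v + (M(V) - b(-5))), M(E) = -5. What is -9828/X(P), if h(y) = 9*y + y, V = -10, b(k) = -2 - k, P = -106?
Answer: -819/2432 ≈ -0.33676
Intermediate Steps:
h(y) = 10*y
X(v) = (-150 + v)*(-8 + v) (X(v) = (v + 10*(-15))*(v + (-5 - (-2 - 1*(-5)))) = (v - 150)*(v + (-5 - (-2 + 5))) = (-150 + v)*(v + (-5 - 1*3)) = (-150 + v)*(v + (-5 - 3)) = (-150 + v)*(v - 8) = (-150 + v)*(-8 + v))
-9828/X(P) = -9828/(1200 + (-106)² - 158*(-106)) = -9828/(1200 + 11236 + 16748) = -9828/29184 = -9828*1/29184 = -819/2432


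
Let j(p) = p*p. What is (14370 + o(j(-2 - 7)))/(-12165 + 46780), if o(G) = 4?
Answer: 14374/34615 ≈ 0.41525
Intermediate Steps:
j(p) = p²
(14370 + o(j(-2 - 7)))/(-12165 + 46780) = (14370 + 4)/(-12165 + 46780) = 14374/34615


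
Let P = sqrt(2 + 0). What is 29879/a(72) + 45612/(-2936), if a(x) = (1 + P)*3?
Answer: -21965395/2202 + 29879*sqrt(2)/3 ≈ 4109.9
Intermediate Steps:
P = sqrt(2) ≈ 1.4142
a(x) = 3 + 3*sqrt(2) (a(x) = (1 + sqrt(2))*3 = 3 + 3*sqrt(2))
29879/a(72) + 45612/(-2936) = 29879/(3 + 3*sqrt(2)) + 45612/(-2936) = 29879/(3 + 3*sqrt(2)) + 45612*(-1/2936) = 29879/(3 + 3*sqrt(2)) - 11403/734 = -11403/734 + 29879/(3 + 3*sqrt(2))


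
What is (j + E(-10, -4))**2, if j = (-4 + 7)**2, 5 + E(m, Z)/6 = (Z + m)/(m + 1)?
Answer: 1225/9 ≈ 136.11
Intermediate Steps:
E(m, Z) = -30 + 6*(Z + m)/(1 + m) (E(m, Z) = -30 + 6*((Z + m)/(m + 1)) = -30 + 6*((Z + m)/(1 + m)) = -30 + 6*(Z + m)/(1 + m))
j = 9 (j = 3**2 = 9)
(j + E(-10, -4))**2 = (9 + 6*(-5 - 4 - 4*(-10))/(1 - 10))**2 = (9 + 6*(-5 - 4 + 40)/(-9))**2 = (9 + 6*(-1/9)*31)**2 = (9 - 62/3)**2 = (-35/3)**2 = 1225/9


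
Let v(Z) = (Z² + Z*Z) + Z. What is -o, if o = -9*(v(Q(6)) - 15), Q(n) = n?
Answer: 567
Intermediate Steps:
v(Z) = Z + 2*Z² (v(Z) = (Z² + Z²) + Z = 2*Z² + Z = Z + 2*Z²)
o = -567 (o = -9*(6*(1 + 2*6) - 15) = -9*(6*(1 + 12) - 15) = -9*(6*13 - 15) = -9*(78 - 15) = -9*63 = -567)
-o = -1*(-567) = 567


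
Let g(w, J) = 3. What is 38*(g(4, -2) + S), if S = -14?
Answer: -418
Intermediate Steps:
38*(g(4, -2) + S) = 38*(3 - 14) = 38*(-11) = -418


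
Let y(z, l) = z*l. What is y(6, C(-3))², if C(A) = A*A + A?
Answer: 1296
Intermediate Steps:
C(A) = A + A² (C(A) = A² + A = A + A²)
y(z, l) = l*z
y(6, C(-3))² = (-3*(1 - 3)*6)² = (-3*(-2)*6)² = (6*6)² = 36² = 1296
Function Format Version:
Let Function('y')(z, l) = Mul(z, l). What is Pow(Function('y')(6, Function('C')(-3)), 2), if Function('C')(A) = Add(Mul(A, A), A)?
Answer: 1296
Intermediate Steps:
Function('C')(A) = Add(A, Pow(A, 2)) (Function('C')(A) = Add(Pow(A, 2), A) = Add(A, Pow(A, 2)))
Function('y')(z, l) = Mul(l, z)
Pow(Function('y')(6, Function('C')(-3)), 2) = Pow(Mul(Mul(-3, Add(1, -3)), 6), 2) = Pow(Mul(Mul(-3, -2), 6), 2) = Pow(Mul(6, 6), 2) = Pow(36, 2) = 1296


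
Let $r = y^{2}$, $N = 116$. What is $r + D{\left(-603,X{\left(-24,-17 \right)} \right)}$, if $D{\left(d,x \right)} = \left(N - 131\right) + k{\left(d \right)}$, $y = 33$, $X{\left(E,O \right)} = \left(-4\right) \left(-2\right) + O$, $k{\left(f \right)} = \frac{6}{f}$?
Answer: $\frac{215872}{201} \approx 1074.0$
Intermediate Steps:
$X{\left(E,O \right)} = 8 + O$
$D{\left(d,x \right)} = -15 + \frac{6}{d}$ ($D{\left(d,x \right)} = \left(116 - 131\right) + \frac{6}{d} = -15 + \frac{6}{d}$)
$r = 1089$ ($r = 33^{2} = 1089$)
$r + D{\left(-603,X{\left(-24,-17 \right)} \right)} = 1089 - \left(15 - \frac{6}{-603}\right) = 1089 + \left(-15 + 6 \left(- \frac{1}{603}\right)\right) = 1089 - \frac{3017}{201} = \frac{215872}{201}$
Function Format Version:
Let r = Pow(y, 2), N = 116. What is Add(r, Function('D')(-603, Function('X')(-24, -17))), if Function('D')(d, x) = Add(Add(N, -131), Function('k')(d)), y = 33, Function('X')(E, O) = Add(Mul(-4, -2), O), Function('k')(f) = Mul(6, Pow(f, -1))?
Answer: Rational(215872, 201) ≈ 1074.0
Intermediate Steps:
Function('X')(E, O) = Add(8, O)
Function('D')(d, x) = Add(-15, Mul(6, Pow(d, -1))) (Function('D')(d, x) = Add(Add(116, -131), Mul(6, Pow(d, -1))) = Add(-15, Mul(6, Pow(d, -1))))
r = 1089 (r = Pow(33, 2) = 1089)
Add(r, Function('D')(-603, Function('X')(-24, -17))) = Add(1089, Add(-15, Mul(6, Pow(-603, -1)))) = Add(1089, Add(-15, Mul(6, Rational(-1, 603)))) = Add(1089, Add(-15, Rational(-2, 201))) = Add(1089, Rational(-3017, 201)) = Rational(215872, 201)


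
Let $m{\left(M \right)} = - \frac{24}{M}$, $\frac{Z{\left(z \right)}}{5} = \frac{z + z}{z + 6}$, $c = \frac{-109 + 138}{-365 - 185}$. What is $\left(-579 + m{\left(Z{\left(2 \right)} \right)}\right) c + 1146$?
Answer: $\frac{3236847}{2750} \approx 1177.0$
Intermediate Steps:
$c = - \frac{29}{550}$ ($c = \frac{29}{-550} = 29 \left(- \frac{1}{550}\right) = - \frac{29}{550} \approx -0.052727$)
$Z{\left(z \right)} = \frac{10 z}{6 + z}$ ($Z{\left(z \right)} = 5 \frac{z + z}{z + 6} = 5 \frac{2 z}{6 + z} = \frac{10 z}{6 + z}$)
$\left(-579 + m{\left(Z{\left(2 \right)} \right)}\right) c + 1146 = \left(-579 - \frac{24}{10 \cdot 2 \frac{1}{6 + 2}}\right) \left(- \frac{29}{550}\right) + 1146 = \left(-579 - \frac{24}{10 \cdot 2 \cdot \frac{1}{8}}\right) \left(- \frac{29}{550}\right) + 1146 = \left(-579 - \frac{24}{\frac{5}{2}}\right) \left(- \frac{29}{550}\right) + 1146 = \left(-579 - \frac{48}{5}\right) \left(- \frac{29}{550}\right) + 1146 = \left(- \frac{2943}{5}\right) \left(- \frac{29}{550}\right) + 1146 = \frac{85347}{2750} + 1146 = \frac{3236847}{2750}$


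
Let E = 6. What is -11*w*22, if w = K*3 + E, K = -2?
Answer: 0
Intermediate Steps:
w = 0 (w = -2*3 + 6 = -6 + 6 = 0)
-11*w*22 = -11*0*22 = 0*22 = 0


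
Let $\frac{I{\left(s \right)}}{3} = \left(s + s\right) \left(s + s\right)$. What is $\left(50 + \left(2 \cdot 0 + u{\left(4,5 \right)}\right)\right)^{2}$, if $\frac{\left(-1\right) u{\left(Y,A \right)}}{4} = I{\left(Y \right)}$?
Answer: $515524$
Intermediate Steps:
$I{\left(s \right)} = 12 s^{2}$ ($I{\left(s \right)} = 3 \left(s + s\right) \left(s + s\right) = 3 \cdot 2 s 2 s = 3 \cdot 4 s^{2} = 12 s^{2}$)
$u{\left(Y,A \right)} = - 48 Y^{2}$ ($u{\left(Y,A \right)} = - 4 \cdot 12 Y^{2} = - 48 Y^{2}$)
$\left(50 + \left(2 \cdot 0 + u{\left(4,5 \right)}\right)\right)^{2} = \left(50 + \left(2 \cdot 0 - 48 \cdot 4^{2}\right)\right)^{2} = \left(50 + \left(0 - 768\right)\right)^{2} = \left(50 - 768\right)^{2} = \left(-718\right)^{2} = 515524$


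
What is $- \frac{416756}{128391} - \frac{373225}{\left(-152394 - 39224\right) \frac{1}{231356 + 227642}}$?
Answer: $\frac{10997260911055921}{12301013319} \approx 8.9401 \cdot 10^{5}$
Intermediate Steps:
$- \frac{416756}{128391} - \frac{373225}{\left(-152394 - 39224\right) \frac{1}{231356 + 227642}} = \left(-416756\right) \frac{1}{128391} - \frac{373225}{\left(-191618\right) \frac{1}{458998}} = - \frac{416756}{128391} - \frac{373225}{\left(-191618\right) \frac{1}{458998}} = - \frac{416756}{128391} - \frac{373225}{- \frac{95809}{229499}} = - \frac{416756}{128391} - - \frac{85654764275}{95809} = - \frac{416756}{128391} + \frac{85654764275}{95809} = \frac{10997260911055921}{12301013319}$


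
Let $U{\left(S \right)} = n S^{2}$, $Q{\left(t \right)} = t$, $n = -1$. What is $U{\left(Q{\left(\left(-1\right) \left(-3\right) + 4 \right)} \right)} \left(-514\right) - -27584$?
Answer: $52770$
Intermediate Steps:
$U{\left(S \right)} = - S^{2}$
$U{\left(Q{\left(\left(-1\right) \left(-3\right) + 4 \right)} \right)} \left(-514\right) - -27584 = - \left(\left(-1\right) \left(-3\right) + 4\right)^{2} \left(-514\right) - -27584 = - \left(3 + 4\right)^{2} \left(-514\right) + 27584 = - 7^{2} \left(-514\right) + 27584 = \left(-1\right) 49 \left(-514\right) + 27584 = \left(-49\right) \left(-514\right) + 27584 = 25186 + 27584 = 52770$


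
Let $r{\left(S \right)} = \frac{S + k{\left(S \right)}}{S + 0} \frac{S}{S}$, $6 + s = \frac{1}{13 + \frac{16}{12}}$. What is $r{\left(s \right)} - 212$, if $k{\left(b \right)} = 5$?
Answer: $- \frac{10804}{51} \approx -211.84$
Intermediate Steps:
$s = - \frac{255}{43}$ ($s = -6 + \frac{1}{13 + \frac{16}{12}} = -6 + \frac{1}{13 + 16 \cdot \frac{1}{12}} = -6 + \frac{1}{13 + \frac{4}{3}} = -6 + \frac{1}{\frac{43}{3}} = -6 + \frac{3}{43} = - \frac{255}{43} \approx -5.9302$)
$r{\left(S \right)} = \frac{5 + S}{S}$ ($r{\left(S \right)} = \frac{S + 5}{S + 0} \frac{S}{S} = \frac{5 + S}{S} 1 = \frac{5 + S}{S}$)
$r{\left(s \right)} - 212 = \frac{5 - \frac{255}{43}}{- \frac{255}{43}} - 212 = \left(- \frac{43}{255}\right) \left(- \frac{40}{43}\right) - 212 = \frac{8}{51} - 212 = - \frac{10804}{51}$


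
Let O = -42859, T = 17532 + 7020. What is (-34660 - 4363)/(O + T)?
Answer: 39023/18307 ≈ 2.1316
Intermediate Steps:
T = 24552
(-34660 - 4363)/(O + T) = (-34660 - 4363)/(-42859 + 24552) = -39023/(-18307) = -39023*(-1/18307) = 39023/18307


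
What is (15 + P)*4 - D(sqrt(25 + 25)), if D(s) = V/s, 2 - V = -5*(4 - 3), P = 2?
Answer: 68 - 7*sqrt(2)/10 ≈ 67.010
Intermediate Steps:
V = 7 (V = 2 - (-5)*(4 - 3) = 2 - (-5) = 2 - 1*(-5) = 2 + 5 = 7)
D(s) = 7/s
(15 + P)*4 - D(sqrt(25 + 25)) = (15 + 2)*4 - 7/(sqrt(25 + 25)) = 17*4 - 7/(sqrt(50)) = 68 - 7/(5*sqrt(2)) = 68 - 7*sqrt(2)/10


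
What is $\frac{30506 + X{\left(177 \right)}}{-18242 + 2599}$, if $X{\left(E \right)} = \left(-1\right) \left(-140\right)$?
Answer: $- \frac{30646}{15643} \approx -1.9591$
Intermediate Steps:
$X{\left(E \right)} = 140$
$\frac{30506 + X{\left(177 \right)}}{-18242 + 2599} = \frac{30506 + 140}{-18242 + 2599} = \frac{30646}{-15643} = 30646 \left(- \frac{1}{15643}\right) = - \frac{30646}{15643}$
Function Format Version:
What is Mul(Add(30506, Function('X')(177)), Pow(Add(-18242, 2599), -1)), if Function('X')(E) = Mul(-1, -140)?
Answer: Rational(-30646, 15643) ≈ -1.9591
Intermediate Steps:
Function('X')(E) = 140
Mul(Add(30506, Function('X')(177)), Pow(Add(-18242, 2599), -1)) = Mul(Add(30506, 140), Pow(Add(-18242, 2599), -1)) = Mul(30646, Pow(-15643, -1)) = Mul(30646, Rational(-1, 15643)) = Rational(-30646, 15643)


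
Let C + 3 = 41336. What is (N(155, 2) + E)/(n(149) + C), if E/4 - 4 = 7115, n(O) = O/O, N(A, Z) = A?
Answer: 28631/41334 ≈ 0.69267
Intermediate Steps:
C = 41333 (C = -3 + 41336 = 41333)
n(O) = 1
E = 28476 (E = 16 + 4*7115 = 16 + 28460 = 28476)
(N(155, 2) + E)/(n(149) + C) = (155 + 28476)/(1 + 41333) = 28631/41334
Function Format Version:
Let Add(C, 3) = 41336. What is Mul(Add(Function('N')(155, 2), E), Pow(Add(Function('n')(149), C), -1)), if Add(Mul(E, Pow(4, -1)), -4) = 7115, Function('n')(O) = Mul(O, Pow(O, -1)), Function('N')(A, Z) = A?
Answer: Rational(28631, 41334) ≈ 0.69267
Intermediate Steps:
C = 41333 (C = Add(-3, 41336) = 41333)
Function('n')(O) = 1
E = 28476 (E = Add(16, Mul(4, 7115)) = Add(16, 28460) = 28476)
Mul(Add(Function('N')(155, 2), E), Pow(Add(Function('n')(149), C), -1)) = Mul(Add(155, 28476), Pow(Add(1, 41333), -1)) = Mul(28631, Pow(41334, -1)) = Mul(28631, Rational(1, 41334)) = Rational(28631, 41334)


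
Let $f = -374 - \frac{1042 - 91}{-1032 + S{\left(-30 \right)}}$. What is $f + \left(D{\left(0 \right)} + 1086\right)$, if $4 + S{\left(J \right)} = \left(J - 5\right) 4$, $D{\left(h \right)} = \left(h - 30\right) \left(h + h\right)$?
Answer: $\frac{279421}{392} \approx 712.81$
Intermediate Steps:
$D{\left(h \right)} = 2 h \left(-30 + h\right)$ ($D{\left(h \right)} = \left(-30 + h\right) 2 h = 2 h \left(-30 + h\right)$)
$S{\left(J \right)} = -24 + 4 J$ ($S{\left(J \right)} = -4 + \left(J - 5\right) 4 = -4 + \left(-5 + J\right) 4 = -4 + \left(-20 + 4 J\right) = -24 + 4 J$)
$f = - \frac{146291}{392}$ ($f = -374 - \frac{1042 - 91}{-1032 + \left(-24 + 4 \left(-30\right)\right)} = -374 - \frac{951}{-1032 - 144} = -374 - \frac{951}{-1176} = -374 - 951 \left(- \frac{1}{1176}\right) = -374 - - \frac{317}{392} = -374 + \frac{317}{392} = - \frac{146291}{392} \approx -373.19$)
$f + \left(D{\left(0 \right)} + 1086\right) = - \frac{146291}{392} + \left(2 \cdot 0 \left(-30 + 0\right) + 1086\right) = - \frac{146291}{392} + \left(2 \cdot 0 \left(-30\right) + 1086\right) = - \frac{146291}{392} + \left(0 + 1086\right) = - \frac{146291}{392} + 1086 = \frac{279421}{392}$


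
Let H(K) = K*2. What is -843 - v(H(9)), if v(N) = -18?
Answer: -825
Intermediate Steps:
H(K) = 2*K
-843 - v(H(9)) = -843 - 1*(-18) = -843 + 18 = -825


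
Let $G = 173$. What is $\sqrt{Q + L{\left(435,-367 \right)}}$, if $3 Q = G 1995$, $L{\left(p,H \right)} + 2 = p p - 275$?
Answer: $27 \sqrt{417} \approx 551.36$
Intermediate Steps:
$L{\left(p,H \right)} = -277 + p^{2}$ ($L{\left(p,H \right)} = -2 + \left(p p - 275\right) = -2 + \left(p^{2} - 275\right) = -2 + \left(-275 + p^{2}\right) = -277 + p^{2}$)
$Q = 115045$ ($Q = \frac{173 \cdot 1995}{3} = \frac{1}{3} \cdot 345135 = 115045$)
$\sqrt{Q + L{\left(435,-367 \right)}} = \sqrt{115045 - \left(277 - 435^{2}\right)} = \sqrt{115045 + \left(-277 + 189225\right)} = \sqrt{115045 + 188948} = \sqrt{303993} = 27 \sqrt{417}$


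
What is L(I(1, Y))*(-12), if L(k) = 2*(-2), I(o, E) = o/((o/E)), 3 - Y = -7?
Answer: 48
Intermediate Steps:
Y = 10 (Y = 3 - 1*(-7) = 3 + 7 = 10)
I(o, E) = E (I(o, E) = o*(E/o) = E)
L(k) = -4
L(I(1, Y))*(-12) = -4*(-12) = 48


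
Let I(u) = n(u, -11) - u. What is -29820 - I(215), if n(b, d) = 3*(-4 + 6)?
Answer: -29611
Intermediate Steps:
n(b, d) = 6 (n(b, d) = 3*2 = 6)
I(u) = 6 - u
-29820 - I(215) = -29820 - (6 - 1*215) = -29820 - (6 - 215) = -29820 - 1*(-209) = -29820 + 209 = -29611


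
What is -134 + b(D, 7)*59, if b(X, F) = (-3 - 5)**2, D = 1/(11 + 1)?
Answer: 3642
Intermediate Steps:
D = 1/12 ≈ 0.083333
b(X, F) = 64 (b(X, F) = (-8)**2 = 64)
-134 + b(D, 7)*59 = -134 + 64*59 = -134 + 3776 = 3642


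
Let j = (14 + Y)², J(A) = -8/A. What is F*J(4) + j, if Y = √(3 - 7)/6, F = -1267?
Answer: 24569/9 + 28*I/3 ≈ 2729.9 + 9.3333*I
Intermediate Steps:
Y = I/3 (Y = √(-4)*(⅙) = (2*I)*(⅙) = I/3 ≈ 0.33333*I)
j = (14 + I/3)² ≈ 195.89 + 9.3333*I
F*J(4) + j = -(-10136)/4 + (42 + I)²/9 = -1267*(-2) + (42 + I)²/9 = 2534 + (42 + I)²/9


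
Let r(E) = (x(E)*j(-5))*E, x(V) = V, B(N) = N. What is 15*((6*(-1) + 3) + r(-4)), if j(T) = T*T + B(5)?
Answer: 7155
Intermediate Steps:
j(T) = 5 + T² (j(T) = T*T + 5 = T² + 5 = 5 + T²)
r(E) = 30*E² (r(E) = (E*(5 + (-5)²))*E = (E*(5 + 25))*E = (E*30)*E = (30*E)*E = 30*E²)
15*((6*(-1) + 3) + r(-4)) = 15*((6*(-1) + 3) + 30*(-4)²) = 15*((-6 + 3) + 30*16) = 15*(-3 + 480) = 15*477 = 7155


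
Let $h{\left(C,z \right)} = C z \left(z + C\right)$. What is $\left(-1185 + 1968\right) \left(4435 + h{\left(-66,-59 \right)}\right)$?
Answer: $-377652645$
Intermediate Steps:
$h{\left(C,z \right)} = C z \left(C + z\right)$
$\left(-1185 + 1968\right) \left(4435 + h{\left(-66,-59 \right)}\right) = \left(-1185 + 1968\right) \left(4435 - - 3894 \left(-66 - 59\right)\right) = 783 \left(4435 - \left(-3894\right) \left(-125\right)\right) = 783 \left(4435 - 486750\right) = 783 \left(-482315\right) = -377652645$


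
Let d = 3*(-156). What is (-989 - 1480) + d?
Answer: -2937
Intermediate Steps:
d = -468
(-989 - 1480) + d = (-989 - 1480) - 468 = -2469 - 468 = -2937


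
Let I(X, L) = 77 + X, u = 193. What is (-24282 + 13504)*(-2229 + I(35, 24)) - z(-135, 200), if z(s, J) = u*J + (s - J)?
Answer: 22778761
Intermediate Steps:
z(s, J) = s + 192*J (z(s, J) = 193*J + (s - J) = s + 192*J)
(-24282 + 13504)*(-2229 + I(35, 24)) - z(-135, 200) = (-24282 + 13504)*(-2229 + (77 + 35)) - (-135 + 192*200) = -10778*(-2229 + 112) - (-135 + 38400) = -10778*(-2117) - 1*38265 = 22817026 - 38265 = 22778761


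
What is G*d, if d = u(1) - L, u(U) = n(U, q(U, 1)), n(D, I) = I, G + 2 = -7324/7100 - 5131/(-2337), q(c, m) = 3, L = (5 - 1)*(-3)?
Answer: -3467872/276545 ≈ -12.540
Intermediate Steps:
L = -12 (L = 4*(-3) = -12)
G = -3467872/4148175 (G = -2 + (-7324/7100 - 5131/(-2337)) = -2 + (-7324*1/7100 - 5131*(-1/2337)) = -2 + (-1831/1775 + 5131/2337) = -2 + 4828478/4148175 = -3467872/4148175 ≈ -0.83600)
u(U) = 3
d = 15 (d = 3 - 1*(-12) = 3 + 12 = 15)
G*d = -3467872/4148175*15 = -3467872/276545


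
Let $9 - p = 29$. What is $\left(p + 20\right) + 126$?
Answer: $126$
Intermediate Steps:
$p = -20$ ($p = 9 - 29 = -20$)
$\left(p + 20\right) + 126 = \left(-20 + 20\right) + 126 = 0 + 126 = 126$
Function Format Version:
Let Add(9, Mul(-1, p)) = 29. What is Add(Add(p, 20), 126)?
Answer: 126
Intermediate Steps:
p = -20 (p = Add(9, Mul(-1, 29)) = Add(9, -29) = -20)
Add(Add(p, 20), 126) = Add(Add(-20, 20), 126) = Add(0, 126) = 126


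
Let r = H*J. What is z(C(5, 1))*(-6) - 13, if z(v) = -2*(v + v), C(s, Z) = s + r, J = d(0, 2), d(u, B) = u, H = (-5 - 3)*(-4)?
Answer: 107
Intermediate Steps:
H = 32 (H = -8*(-4) = 32)
J = 0
r = 0 (r = 32*0 = 0)
C(s, Z) = s (C(s, Z) = s + 0 = s)
z(v) = -4*v
z(C(5, 1))*(-6) - 13 = -4*5*(-6) - 13 = -20*(-6) - 13 = 120 - 13 = 107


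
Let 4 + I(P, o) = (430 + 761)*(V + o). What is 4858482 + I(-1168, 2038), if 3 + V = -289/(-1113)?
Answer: 2701797206/371 ≈ 7.2825e+6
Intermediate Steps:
V = -3050/1113 (V = -3 - 289/(-1113) = -3 - 289*(-1/1113) = -3 + 289/1113 = -3050/1113 ≈ -2.7403)
I(P, o) = -1212334/371 + 1191*o (I(P, o) = -4 + (430 + 761)*(-3050/1113 + o) = -4 + 1191*(-3050/1113 + o) = -4 + (-1210850/371 + 1191*o) = -1212334/371 + 1191*o)
4858482 + I(-1168, 2038) = 4858482 + (-1212334/371 + 1191*2038) = 4858482 + (-1212334/371 + 2427258) = 4858482 + 899300384/371 = 2701797206/371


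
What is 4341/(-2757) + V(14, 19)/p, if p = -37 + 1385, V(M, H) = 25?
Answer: -1927581/1238812 ≈ -1.5560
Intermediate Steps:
p = 1348
4341/(-2757) + V(14, 19)/p = 4341/(-2757) + 25/1348 = 4341*(-1/2757) + 25*(1/1348) = -1447/919 + 25/1348 = -1927581/1238812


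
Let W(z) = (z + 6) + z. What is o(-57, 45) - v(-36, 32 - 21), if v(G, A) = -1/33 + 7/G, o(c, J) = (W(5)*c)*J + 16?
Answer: -16245415/396 ≈ -41024.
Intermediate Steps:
W(z) = 6 + 2*z (W(z) = (6 + z) + z = 6 + 2*z)
o(c, J) = 16 + 16*J*c (o(c, J) = ((6 + 2*5)*c)*J + 16 = ((6 + 10)*c)*J + 16 = (16*c)*J + 16 = 16*J*c + 16 = 16 + 16*J*c)
v(G, A) = -1/33 + 7/G (v(G, A) = -1*1/33 + 7/G = -1/33 + 7/G)
o(-57, 45) - v(-36, 32 - 21) = (16 + 16*45*(-57)) - (231 - 1*(-36))/(33*(-36)) = (16 - 41040) - (-1)*(231 + 36)/(33*36) = -41024 - (-1)*267/(33*36) = -41024 - 1*(-89/396) = -41024 + 89/396 = -16245415/396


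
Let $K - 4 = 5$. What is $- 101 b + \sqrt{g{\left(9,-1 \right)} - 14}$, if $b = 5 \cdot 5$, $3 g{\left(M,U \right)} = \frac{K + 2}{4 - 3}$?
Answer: $-2525 + \frac{i \sqrt{93}}{3} \approx -2525.0 + 3.2146 i$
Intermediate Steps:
$K = 9$ ($K = 4 + 5 = 9$)
$g{\left(M,U \right)} = \frac{11}{3}$ ($g{\left(M,U \right)} = \frac{\left(9 + 2\right) \frac{1}{4 - 3}}{3} = \frac{11 \cdot 1^{-1}}{3} = \frac{11 \cdot 1}{3} = \frac{1}{3} \cdot 11 = \frac{11}{3}$)
$b = 25$
$- 101 b + \sqrt{g{\left(9,-1 \right)} - 14} = \left(-101\right) 25 + \sqrt{\frac{11}{3} - 14} = -2525 + \sqrt{- \frac{31}{3}} = -2525 + \frac{i \sqrt{93}}{3}$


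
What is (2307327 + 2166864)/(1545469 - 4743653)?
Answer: -4474191/3198184 ≈ -1.3990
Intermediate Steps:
(2307327 + 2166864)/(1545469 - 4743653) = 4474191/(-3198184) = 4474191*(-1/3198184) = -4474191/3198184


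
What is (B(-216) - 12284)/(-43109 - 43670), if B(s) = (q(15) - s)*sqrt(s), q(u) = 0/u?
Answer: 12284/86779 - 1296*I*sqrt(6)/86779 ≈ 0.14156 - 0.036582*I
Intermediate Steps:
q(u) = 0
B(s) = -s**(3/2) (B(s) = (0 - s)*sqrt(s) = (-s)*sqrt(s) = -s**(3/2))
(B(-216) - 12284)/(-43109 - 43670) = (-(-216)**(3/2) - 12284)/(-43109 - 43670) = (-(-1296)*I*sqrt(6) - 12284)/(-86779) = (1296*I*sqrt(6) - 12284)*(-1/86779) = (-12284 + 1296*I*sqrt(6))*(-1/86779) = 12284/86779 - 1296*I*sqrt(6)/86779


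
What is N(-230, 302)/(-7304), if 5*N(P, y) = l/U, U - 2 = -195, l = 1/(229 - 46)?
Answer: 1/1289849880 ≈ 7.7528e-10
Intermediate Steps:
l = 1/183 ≈ 0.0054645
U = -193 (U = 2 - 195 = -193)
N(P, y) = -1/176595 (N(P, y) = ((1/183)/(-193))/5 = ((1/183)*(-1/193))/5 = (⅕)*(-1/35319) = -1/176595)
N(-230, 302)/(-7304) = -1/176595/(-7304) = -1/176595*(-1/7304) = 1/1289849880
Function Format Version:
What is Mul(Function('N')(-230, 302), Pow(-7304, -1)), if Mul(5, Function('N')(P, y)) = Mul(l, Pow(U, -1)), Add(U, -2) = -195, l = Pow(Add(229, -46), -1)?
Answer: Rational(1, 1289849880) ≈ 7.7528e-10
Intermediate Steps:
l = Rational(1, 183) (l = Pow(183, -1) = Rational(1, 183) ≈ 0.0054645)
U = -193 (U = Add(2, -195) = -193)
Function('N')(P, y) = Rational(-1, 176595) (Function('N')(P, y) = Mul(Rational(1, 5), Mul(Rational(1, 183), Pow(-193, -1))) = Mul(Rational(1, 5), Mul(Rational(1, 183), Rational(-1, 193))) = Mul(Rational(1, 5), Rational(-1, 35319)) = Rational(-1, 176595))
Mul(Function('N')(-230, 302), Pow(-7304, -1)) = Mul(Rational(-1, 176595), Pow(-7304, -1)) = Mul(Rational(-1, 176595), Rational(-1, 7304)) = Rational(1, 1289849880)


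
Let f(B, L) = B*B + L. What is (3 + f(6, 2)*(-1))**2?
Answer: 1225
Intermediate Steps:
f(B, L) = L + B**2 (f(B, L) = B**2 + L = L + B**2)
(3 + f(6, 2)*(-1))**2 = (3 + (2 + 6**2)*(-1))**2 = (3 + (2 + 36)*(-1))**2 = (3 + 38*(-1))**2 = (3 - 38)**2 = (-35)**2 = 1225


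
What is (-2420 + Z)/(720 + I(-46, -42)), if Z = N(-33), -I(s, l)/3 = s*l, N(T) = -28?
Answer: 68/141 ≈ 0.48227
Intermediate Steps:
I(s, l) = -3*l*s (I(s, l) = -3*s*l = -3*l*s)
Z = -28
(-2420 + Z)/(720 + I(-46, -42)) = (-2420 - 28)/(720 - 3*(-42)*(-46)) = -2448/(720 - 5796) = -2448/(-5076) = -2448*(-1/5076) = 68/141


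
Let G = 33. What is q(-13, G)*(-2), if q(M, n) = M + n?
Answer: -40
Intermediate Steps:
q(-13, G)*(-2) = (-13 + 33)*(-2) = 20*(-2) = -40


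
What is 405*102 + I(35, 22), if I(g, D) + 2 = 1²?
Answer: 41309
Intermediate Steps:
I(g, D) = -1 (I(g, D) = -2 + 1² = -2 + 1 = -1)
405*102 + I(35, 22) = 405*102 - 1 = 41310 - 1 = 41309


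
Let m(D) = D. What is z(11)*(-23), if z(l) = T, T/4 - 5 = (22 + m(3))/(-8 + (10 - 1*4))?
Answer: 690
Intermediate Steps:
T = -30 (T = 20 + 4*((22 + 3)/(-8 + (10 - 1*4))) = 20 + 4*(25/(-8 + (10 - 4))) = 20 + 4*(25/(-8 + 6)) = 20 + 4*(25/(-2)) = 20 + 4*(25*(-1/2)) = 20 + 4*(-25/2) = 20 - 50 = -30)
z(l) = -30
z(11)*(-23) = -30*(-23) = 690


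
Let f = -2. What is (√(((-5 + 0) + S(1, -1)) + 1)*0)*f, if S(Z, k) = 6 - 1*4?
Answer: 0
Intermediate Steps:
S(Z, k) = 2 (S(Z, k) = 6 - 4 = 2)
(√(((-5 + 0) + S(1, -1)) + 1)*0)*f = (√(((-5 + 0) + 2) + 1)*0)*(-2) = (√((-5 + 2) + 1)*0)*(-2) = (√(-3 + 1)*0)*(-2) = (√(-2)*0)*(-2) = ((I*√2)*0)*(-2) = 0*(-2) = 0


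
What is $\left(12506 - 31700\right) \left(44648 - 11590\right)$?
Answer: $-634515252$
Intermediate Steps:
$\left(12506 - 31700\right) \left(44648 - 11590\right) = \left(-19194\right) 33058 = -634515252$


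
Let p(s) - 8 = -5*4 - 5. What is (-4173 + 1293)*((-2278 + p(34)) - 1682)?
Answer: 11453760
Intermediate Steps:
p(s) = -17 (p(s) = 8 + (-5*4 - 5) = 8 + (-20 - 5) = 8 - 25 = -17)
(-4173 + 1293)*((-2278 + p(34)) - 1682) = (-4173 + 1293)*((-2278 - 17) - 1682) = -2880*(-2295 - 1682) = -2880*(-3977) = 11453760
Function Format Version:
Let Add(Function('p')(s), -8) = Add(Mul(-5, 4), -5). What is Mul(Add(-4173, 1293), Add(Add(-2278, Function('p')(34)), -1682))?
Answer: 11453760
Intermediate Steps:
Function('p')(s) = -17 (Function('p')(s) = Add(8, Add(Mul(-5, 4), -5)) = Add(8, Add(-20, -5)) = Add(8, -25) = -17)
Mul(Add(-4173, 1293), Add(Add(-2278, Function('p')(34)), -1682)) = Mul(Add(-4173, 1293), Add(Add(-2278, -17), -1682)) = Mul(-2880, Add(-2295, -1682)) = Mul(-2880, -3977) = 11453760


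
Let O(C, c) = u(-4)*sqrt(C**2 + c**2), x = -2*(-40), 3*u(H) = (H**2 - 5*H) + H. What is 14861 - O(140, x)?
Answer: 14861 - 640*sqrt(65)/3 ≈ 13141.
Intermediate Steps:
u(H) = -4*H/3 + H**2/3 (u(H) = ((H**2 - 5*H) + H)/3 = (H**2 - 4*H)/3 = -4*H/3 + H**2/3)
x = 80
O(C, c) = 32*sqrt(C**2 + c**2)/3 (O(C, c) = ((1/3)*(-4)*(-4 - 4))*sqrt(C**2 + c**2) = ((1/3)*(-4)*(-8))*sqrt(C**2 + c**2) = 32*sqrt(C**2 + c**2)/3)
14861 - O(140, x) = 14861 - 32*sqrt(140**2 + 80**2)/3 = 14861 - 32*sqrt(19600 + 6400)/3 = 14861 - 32*sqrt(26000)/3 = 14861 - 32*20*sqrt(65)/3 = 14861 - 640*sqrt(65)/3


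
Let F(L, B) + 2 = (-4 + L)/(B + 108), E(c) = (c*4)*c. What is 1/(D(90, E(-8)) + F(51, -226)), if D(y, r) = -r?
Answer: -118/30491 ≈ -0.0038700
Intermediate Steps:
E(c) = 4*c² (E(c) = (4*c)*c = 4*c²)
F(L, B) = -2 + (-4 + L)/(108 + B) (F(L, B) = -2 + (-4 + L)/(B + 108) = -2 + (-4 + L)/(108 + B))
1/(D(90, E(-8)) + F(51, -226)) = 1/(-4*(-8)² + (-220 + 51 - 2*(-226))/(108 - 226)) = 1/(-4*64 + (-220 + 51 + 452)/(-118)) = 1/(-1*256 - 1/118*283) = 1/(-256 - 283/118) = 1/(-30491/118) = -118/30491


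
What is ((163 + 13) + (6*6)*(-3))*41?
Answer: 2788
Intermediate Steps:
((163 + 13) + (6*6)*(-3))*41 = (176 + 36*(-3))*41 = (176 - 108)*41 = 68*41 = 2788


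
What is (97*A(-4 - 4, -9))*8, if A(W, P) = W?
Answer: -6208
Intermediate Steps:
(97*A(-4 - 4, -9))*8 = (97*(-4 - 4))*8 = (97*(-8))*8 = -776*8 = -6208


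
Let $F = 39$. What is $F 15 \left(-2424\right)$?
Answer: $-1418040$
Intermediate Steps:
$F 15 \left(-2424\right) = 39 \cdot 15 \left(-2424\right) = 585 \left(-2424\right) = -1418040$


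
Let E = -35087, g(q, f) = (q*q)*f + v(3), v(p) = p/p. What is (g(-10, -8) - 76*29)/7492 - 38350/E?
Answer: 13996303/20220908 ≈ 0.69217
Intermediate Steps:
v(p) = 1
g(q, f) = 1 + f*q² (g(q, f) = (q*q)*f + 1 = q²*f + 1 = f*q² + 1 = 1 + f*q²)
(g(-10, -8) - 76*29)/7492 - 38350/E = ((1 - 8*(-10)²) - 76*29)/7492 - 38350/(-35087) = ((1 - 8*100) - 2204)*(1/7492) - 38350*(-1/35087) = ((1 - 800) - 2204)*(1/7492) + 2950/2699 = (-799 - 2204)*(1/7492) + 2950/2699 = -3003*1/7492 + 2950/2699 = -3003/7492 + 2950/2699 = 13996303/20220908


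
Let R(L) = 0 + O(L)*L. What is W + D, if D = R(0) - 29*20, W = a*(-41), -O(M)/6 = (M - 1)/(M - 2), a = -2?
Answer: -498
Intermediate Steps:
O(M) = -6*(-1 + M)/(-2 + M) (O(M) = -6*(M - 1)/(M - 2) = -6*(-1 + M)/(-2 + M))
R(L) = 6*L*(1 - L)/(-2 + L) (R(L) = 0 + (6*(1 - L)/(-2 + L))*L = 0 + 6*L*(1 - L)/(-2 + L) = 6*L*(1 - L)/(-2 + L))
W = 82 (W = -2*(-41) = 82)
D = -580 (D = 6*0*(1 - 1*0)/(-2 + 0) - 29*20 = 6*0*(1 + 0)/(-2) - 580 = 6*0*(-½)*1 - 580 = 0 - 580 = -580)
W + D = 82 - 580 = -498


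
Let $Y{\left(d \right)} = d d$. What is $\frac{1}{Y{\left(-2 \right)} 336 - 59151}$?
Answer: $- \frac{1}{57807} \approx -1.7299 \cdot 10^{-5}$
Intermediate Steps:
$Y{\left(d \right)} = d^{2}$
$\frac{1}{Y{\left(-2 \right)} 336 - 59151} = \frac{1}{\left(-2\right)^{2} \cdot 336 - 59151} = \frac{1}{4 \cdot 336 - 59151} = \frac{1}{1344 - 59151} = \frac{1}{-57807} = - \frac{1}{57807}$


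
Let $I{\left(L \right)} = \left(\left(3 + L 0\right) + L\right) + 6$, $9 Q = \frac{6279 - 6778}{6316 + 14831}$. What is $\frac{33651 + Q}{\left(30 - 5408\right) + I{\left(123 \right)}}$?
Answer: $- \frac{3202279387}{499217229} \approx -6.4146$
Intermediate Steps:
$Q = - \frac{499}{190323}$ ($Q = \frac{\left(6279 - 6778\right) \frac{1}{6316 + 14831}}{9} = \frac{\left(-499\right) \frac{1}{21147}}{9} = \frac{1}{9} \left(- \frac{499}{21147}\right) = - \frac{499}{190323} \approx -0.0026219$)
$I{\left(L \right)} = 9 + L$ ($I{\left(L \right)} = \left(\left(3 + 0\right) + L\right) + 6 = \left(3 + L\right) + 6 = 9 + L$)
$\frac{33651 + Q}{\left(30 - 5408\right) + I{\left(123 \right)}} = \frac{33651 - \frac{499}{190323}}{\left(30 - 5408\right) + \left(9 + 123\right)} = \frac{6404558774}{190323 \left(\left(30 - 5408\right) + 132\right)} = \frac{6404558774}{190323 \left(-5378 + 132\right)} = \frac{6404558774}{190323 \left(-5246\right)} = \frac{6404558774}{190323} \left(- \frac{1}{5246}\right) = - \frac{3202279387}{499217229}$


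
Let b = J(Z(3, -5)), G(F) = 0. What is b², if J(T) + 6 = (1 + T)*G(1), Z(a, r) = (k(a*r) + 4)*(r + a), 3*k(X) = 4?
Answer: 36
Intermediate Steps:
k(X) = 4/3 (k(X) = (⅓)*4 = 4/3)
Z(a, r) = 16*a/3 + 16*r/3 (Z(a, r) = (4/3 + 4)*(r + a) = 16*(a + r)/3 = 16*a/3 + 16*r/3)
J(T) = -6 (J(T) = -6 + (1 + T)*0 = -6 + 0 = -6)
b = -6
b² = (-6)² = 36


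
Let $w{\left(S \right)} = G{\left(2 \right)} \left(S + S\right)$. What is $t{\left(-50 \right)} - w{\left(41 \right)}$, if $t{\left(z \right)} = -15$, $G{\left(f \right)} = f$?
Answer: $-179$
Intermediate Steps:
$w{\left(S \right)} = 4 S$ ($w{\left(S \right)} = 2 \left(S + S\right) = 2 \cdot 2 S = 4 S$)
$t{\left(-50 \right)} - w{\left(41 \right)} = -15 - 4 \cdot 41 = -15 - 164 = -179$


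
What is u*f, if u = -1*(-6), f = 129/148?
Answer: 387/74 ≈ 5.2297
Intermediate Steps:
f = 129/148 (f = 129*(1/148) = 129/148 ≈ 0.87162)
u = 6
u*f = 6*(129/148) = 387/74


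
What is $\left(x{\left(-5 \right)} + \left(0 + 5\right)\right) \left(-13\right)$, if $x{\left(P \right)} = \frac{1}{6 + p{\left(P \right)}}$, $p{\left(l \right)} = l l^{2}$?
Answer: $- \frac{7722}{119} \approx -64.891$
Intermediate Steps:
$p{\left(l \right)} = l^{3}$
$x{\left(P \right)} = \frac{1}{6 + P^{3}}$
$\left(x{\left(-5 \right)} + \left(0 + 5\right)\right) \left(-13\right) = \left(\frac{1}{6 + \left(-5\right)^{3}} + \left(0 + 5\right)\right) \left(-13\right) = \left(\frac{1}{6 - 125} + 5\right) \left(-13\right) = \left(\frac{1}{-119} + 5\right) \left(-13\right) = \left(- \frac{1}{119} + 5\right) \left(-13\right) = \frac{594}{119} \left(-13\right) = - \frac{7722}{119}$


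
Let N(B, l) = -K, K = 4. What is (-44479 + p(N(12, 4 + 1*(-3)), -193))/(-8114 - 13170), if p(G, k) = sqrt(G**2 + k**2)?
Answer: 44479/21284 - sqrt(37265)/21284 ≈ 2.0807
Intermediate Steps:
N(B, l) = -4 (N(B, l) = -1*4 = -4)
(-44479 + p(N(12, 4 + 1*(-3)), -193))/(-8114 - 13170) = (-44479 + sqrt((-4)**2 + (-193)**2))/(-8114 - 13170) = (-44479 + sqrt(16 + 37249))/(-21284) = (-44479 + sqrt(37265))*(-1/21284) = 44479/21284 - sqrt(37265)/21284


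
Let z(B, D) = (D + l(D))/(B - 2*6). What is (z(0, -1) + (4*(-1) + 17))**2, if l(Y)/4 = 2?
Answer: 22201/144 ≈ 154.17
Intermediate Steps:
l(Y) = 8 (l(Y) = 4*2 = 8)
z(B, D) = (8 + D)/(-12 + B) (z(B, D) = (D + 8)/(B - 2*6) = (8 + D)/(B - 12) = (8 + D)/(-12 + B))
(z(0, -1) + (4*(-1) + 17))**2 = ((8 - 1)/(-12 + 0) + (4*(-1) + 17))**2 = (7/(-12) + (-4 + 17))**2 = (-1/12*7 + 13)**2 = (-7/12 + 13)**2 = (149/12)**2 = 22201/144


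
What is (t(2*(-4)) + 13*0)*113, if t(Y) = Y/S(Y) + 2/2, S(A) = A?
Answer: 226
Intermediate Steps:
t(Y) = 2 (t(Y) = Y/Y + 2/2 = 1 + 2*(1/2) = 1 + 1 = 2)
(t(2*(-4)) + 13*0)*113 = (2 + 13*0)*113 = (2 + 0)*113 = 2*113 = 226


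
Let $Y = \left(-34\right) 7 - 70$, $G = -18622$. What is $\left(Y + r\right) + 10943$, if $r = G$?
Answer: $-7987$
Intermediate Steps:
$Y = -308$ ($Y = -238 - 70 = -308$)
$r = -18622$
$\left(Y + r\right) + 10943 = \left(-308 - 18622\right) + 10943 = -18930 + 10943 = -7987$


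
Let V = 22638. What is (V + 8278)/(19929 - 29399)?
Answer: -15458/4735 ≈ -3.2646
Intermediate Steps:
(V + 8278)/(19929 - 29399) = (22638 + 8278)/(19929 - 29399) = 30916/(-9470) = 30916*(-1/9470) = -15458/4735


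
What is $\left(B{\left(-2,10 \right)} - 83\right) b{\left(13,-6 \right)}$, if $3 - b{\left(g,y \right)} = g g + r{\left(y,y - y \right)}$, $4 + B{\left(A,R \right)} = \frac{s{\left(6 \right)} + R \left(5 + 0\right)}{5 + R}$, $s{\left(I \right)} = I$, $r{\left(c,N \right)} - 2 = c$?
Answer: $\frac{67446}{5} \approx 13489.0$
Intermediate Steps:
$r{\left(c,N \right)} = 2 + c$
$B{\left(A,R \right)} = -4 + \frac{6 + 5 R}{5 + R}$ ($B{\left(A,R \right)} = -4 + \frac{6 + R \left(5 + 0\right)}{5 + R} = -4 + \frac{6 + R 5}{5 + R} = -4 + \frac{6 + 5 R}{5 + R}$)
$b{\left(g,y \right)} = 1 - y - g^{2}$ ($b{\left(g,y \right)} = 3 - \left(g g + \left(2 + y\right)\right) = 3 - \left(g^{2} + \left(2 + y\right)\right) = 3 - \left(2 + y + g^{2}\right) = 1 - y - g^{2}$)
$\left(B{\left(-2,10 \right)} - 83\right) b{\left(13,-6 \right)} = \left(\frac{-14 + 10}{5 + 10} - 83\right) \left(1 - -6 - 13^{2}\right) = \left(\frac{1}{15} \left(-4\right) - 83\right) \left(1 + 6 - 169\right) = \left(- \frac{4}{15} - 83\right) \left(-162\right) = \left(- \frac{1249}{15}\right) \left(-162\right) = \frac{67446}{5}$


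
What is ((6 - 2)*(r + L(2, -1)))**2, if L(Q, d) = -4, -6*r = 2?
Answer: 2704/9 ≈ 300.44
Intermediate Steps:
r = -1/3 (r = -1/6*2 = -1/3 ≈ -0.33333)
((6 - 2)*(r + L(2, -1)))**2 = ((6 - 2)*(-1/3 - 4))**2 = (4*(-13/3))**2 = (-52/3)**2 = 2704/9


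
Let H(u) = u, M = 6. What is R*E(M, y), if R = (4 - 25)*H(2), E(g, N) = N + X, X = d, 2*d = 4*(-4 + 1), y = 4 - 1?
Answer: 126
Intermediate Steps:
y = 3
d = -6 (d = (4*(-4 + 1))/2 = (4*(-3))/2 = (½)*(-12) = -6)
X = -6
E(g, N) = -6 + N (E(g, N) = N - 6 = -6 + N)
R = -42 (R = (4 - 25)*2 = -21*2 = -42)
R*E(M, y) = -42*(-6 + 3) = -42*(-3) = 126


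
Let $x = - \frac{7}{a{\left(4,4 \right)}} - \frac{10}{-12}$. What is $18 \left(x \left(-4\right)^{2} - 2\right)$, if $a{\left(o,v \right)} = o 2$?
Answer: $-48$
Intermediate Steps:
$a{\left(o,v \right)} = 2 o$
$x = - \frac{1}{24}$ ($x = - \frac{7}{2 \cdot 4} - \frac{10}{-12} = - \frac{7}{8} - - \frac{5}{6} = \left(-7\right) \frac{1}{8} + \frac{5}{6} = - \frac{7}{8} + \frac{5}{6} = - \frac{1}{24} \approx -0.041667$)
$18 \left(x \left(-4\right)^{2} - 2\right) = 18 \left(- \frac{\left(-4\right)^{2}}{24} - 2\right) = 18 \left(\left(- \frac{1}{24}\right) 16 - 2\right) = 18 \left(- \frac{2}{3} - 2\right) = 18 \left(- \frac{8}{3}\right) = -48$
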